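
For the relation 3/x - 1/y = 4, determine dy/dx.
Differentiate both sides with respect to x, treating y as y(x). By the chain rule, any term containing y contributes a factor of y' = dy/dx when we differentiate it.

Move every term to one side and write the relation as F(x, y) = 0. Term by term,
  d/dx[-1/y] = y'/y^2
  d/dx[3/x] = -3/x^2
  d/dx[-4] = 0

The pieces without y' make up ∂F/∂x and the coefficient of y' is ∂F/∂y:
  ∂F/∂x = -3/x^2,
  ∂F/∂y = y^(-2).

Since d/dx[F] = ∂F/∂x + (∂F/∂y)·y' = 0, solve for y':
  (∂F/∂y)·y' = -∂F/∂x
  dy/dx = -(∂F/∂x)/(∂F/∂y) = -(-3/x^2)/(y^(-2)) = 3y^2/x^2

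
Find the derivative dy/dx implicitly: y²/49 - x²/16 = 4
Differentiate the relation implicitly: treat y = y(x) and apply the chain rule, so every y-derivative picks up a y' = dy/dx factor.

With everything moved to the left-hand side, differentiate term by term:
  d/dx[-x^2/16] = -x/8
  d/dx[y^2/49] = 2y·y'/49
  d/dx[-4] = 0

Separating the contributions that come from x directly and those that come through y:
  without y':      -x/8
  multiplying y':  2y/49

so (-x/8) + (2y/49)·y' = 0, and therefore
  dy/dx = -(-x/8)/(2y/49) = 49x/(16y)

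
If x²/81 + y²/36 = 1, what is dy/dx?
Take d/dx of both sides. Since y is implicitly a function of x, the chain rule attaches a y' = dy/dx factor whenever we differentiate through y.

Set F(x, y) = (left side) − (right side), so the curve is F = 0. Differentiating each term of F:
  d/dx[x^2/81] = 2x/81
  d/dx[y^2/36] = y·y'/18
  d/dx[-1] = 0

Collecting, the y'-free part is the partial derivative in x and the y' coefficient is the partial derivative in y:
  ∂F/∂x = 2x/81
  ∂F/∂y = y/18

so d/dx[F(x, y(x))] = ∂F/∂x + (∂F/∂y)·y' = 0. Rearranging,
  dy/dx = -(∂F/∂x)/(∂F/∂y) = -(2x/81)/(y/18) = -4x/(9y)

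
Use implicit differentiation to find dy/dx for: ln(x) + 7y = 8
Take d/dx of both sides. Since y is implicitly a function of x, the chain rule attaches a y' = dy/dx factor whenever we differentiate through y.

Set F(x, y) = (left side) − (right side), so the curve is F = 0. Differentiating each term of F:
  d/dx[7y] = 7·y'
  d/dx[ln(x)] = 1/x
  d/dx[-8] = 0

Collecting, the y'-free part is the partial derivative in x and the y' coefficient is the partial derivative in y:
  ∂F/∂x = 1/x
  ∂F/∂y = 7

so d/dx[F(x, y(x))] = ∂F/∂x + (∂F/∂y)·y' = 0. Rearranging,
  dy/dx = -(∂F/∂x)/(∂F/∂y) = -(1/x)/(7) = -1/(7x)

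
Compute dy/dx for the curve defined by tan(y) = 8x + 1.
Differentiate both sides with respect to x, treating y as y(x). By the chain rule, any term containing y contributes a factor of y' = dy/dx when we differentiate it.

Move every term to one side and write the relation as F(x, y) = 0. Term by term,
  d/dx[-8x] = -8
  d/dx[tan(y)] = y'(tan(y)^2 + 1)
  d/dx[-1] = 0

The pieces without y' make up ∂F/∂x and the coefficient of y' is ∂F/∂y:
  ∂F/∂x = -8,
  ∂F/∂y = tan(y)^2 + 1.

Since d/dx[F] = ∂F/∂x + (∂F/∂y)·y' = 0, solve for y':
  (∂F/∂y)·y' = -∂F/∂x
  dy/dx = -(∂F/∂x)/(∂F/∂y) = -(-8)/(tan(y)^2 + 1) = 8cos(y)^2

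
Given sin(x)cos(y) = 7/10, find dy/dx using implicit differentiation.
Apply d/dx to both sides, remembering that y depends on x. Each occurrence of y therefore brings in a y' = dy/dx via the chain rule.

With F(x, y) equal to the left-hand side minus the right, differentiate F term by term:
  d/dx[sin(x)·cos(y)] = -y'·sin(x)·sin(y) + cos(x)·cos(y)
  d/dx[-7/10] = 0
Adding these up, d/dx[F] = 0 becomes
  (cos(x)·cos(y)) + (-sin(x)·sin(y))·y' = 0,
so isolating y',
  dy/dx = -(cos(x)·cos(y))/(-sin(x)·sin(y)) = 1/(tan(x)·tan(y))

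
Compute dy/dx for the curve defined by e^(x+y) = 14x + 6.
Differentiate both sides with respect to x, treating y as y(x). By the chain rule, any term containing y contributes a factor of y' = dy/dx when we differentiate it.

Move every term to one side and write the relation as F(x, y) = 0. Term by term,
  d/dx[-14x] = -14
  d/dx[e^(x + y)] = (y' + 1)·e^(x + y)
  d/dx[-6] = 0

The pieces without y' make up ∂F/∂x and the coefficient of y' is ∂F/∂y:
  ∂F/∂x = e^(x + y) - 14,
  ∂F/∂y = e^(x + y).

Since d/dx[F] = ∂F/∂x + (∂F/∂y)·y' = 0, solve for y':
  (∂F/∂y)·y' = -∂F/∂x
  dy/dx = -(∂F/∂x)/(∂F/∂y) = -(e^(x + y) - 14)/(e^(x + y)) = 14e^(-x - y) - 1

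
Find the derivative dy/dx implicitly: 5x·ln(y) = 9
Differentiate the relation implicitly: treat y = y(x) and apply the chain rule, so every y-derivative picks up a y' = dy/dx factor.

With everything moved to the left-hand side, differentiate term by term:
  d/dx[5x·ln(y)] = 5x·y'/y + 5ln(y)
  d/dx[-9] = 0

Separating the contributions that come from x directly and those that come through y:
  without y':      5ln(y)
  multiplying y':  5x/y

so (5ln(y)) + (5x/y)·y' = 0, and therefore
  dy/dx = -(5ln(y))/(5x/y) = -y·ln(y)/x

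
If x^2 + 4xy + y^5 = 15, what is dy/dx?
Differentiate both sides with respect to x, treating y as y(x). By the chain rule, any term containing y contributes a factor of y' = dy/dx when we differentiate it.

Move every term to one side and write the relation as F(x, y) = 0. Term by term,
  d/dx[x^2] = 2x
  d/dx[4xy] = 4x·y' + 4y
  d/dx[y^5] = 5y^4·y'
  d/dx[-15] = 0

The pieces without y' make up ∂F/∂x and the coefficient of y' is ∂F/∂y:
  ∂F/∂x = 2x + 4y,
  ∂F/∂y = 4x + 5y^4.

Since d/dx[F] = ∂F/∂x + (∂F/∂y)·y' = 0, solve for y':
  (∂F/∂y)·y' = -∂F/∂x
  dy/dx = -(∂F/∂x)/(∂F/∂y) = -(2x + 4y)/(4x + 5y^4) = 2(-x - 2y)/(4x + 5y^4)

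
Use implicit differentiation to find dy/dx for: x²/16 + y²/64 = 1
Take d/dx of both sides. Since y is implicitly a function of x, the chain rule attaches a y' = dy/dx factor whenever we differentiate through y.

Set F(x, y) = (left side) − (right side), so the curve is F = 0. Differentiating each term of F:
  d/dx[x^2/16] = x/8
  d/dx[y^2/64] = y·y'/32
  d/dx[-1] = 0

Collecting, the y'-free part is the partial derivative in x and the y' coefficient is the partial derivative in y:
  ∂F/∂x = x/8
  ∂F/∂y = y/32

so d/dx[F(x, y(x))] = ∂F/∂x + (∂F/∂y)·y' = 0. Rearranging,
  dy/dx = -(∂F/∂x)/(∂F/∂y) = -(x/8)/(y/32) = -4x/y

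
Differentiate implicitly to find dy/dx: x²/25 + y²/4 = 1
Take d/dx of both sides. Since y is implicitly a function of x, the chain rule attaches a y' = dy/dx factor whenever we differentiate through y.

Set F(x, y) = (left side) − (right side), so the curve is F = 0. Differentiating each term of F:
  d/dx[x^2/25] = 2x/25
  d/dx[y^2/4] = y·y'/2
  d/dx[-1] = 0

Collecting, the y'-free part is the partial derivative in x and the y' coefficient is the partial derivative in y:
  ∂F/∂x = 2x/25
  ∂F/∂y = y/2

so d/dx[F(x, y(x))] = ∂F/∂x + (∂F/∂y)·y' = 0. Rearranging,
  dy/dx = -(∂F/∂x)/(∂F/∂y) = -(2x/25)/(y/2) = -4x/(25y)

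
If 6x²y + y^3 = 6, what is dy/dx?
Differentiate both sides with respect to x, treating y as y(x). By the chain rule, any term containing y contributes a factor of y' = dy/dx when we differentiate it.

Move every term to one side and write the relation as F(x, y) = 0. Term by term,
  d/dx[6x^2y] = 6x^2·y' + 12xy
  d/dx[y^3] = 3y^2·y'
  d/dx[-6] = 0

The pieces without y' make up ∂F/∂x and the coefficient of y' is ∂F/∂y:
  ∂F/∂x = 12xy,
  ∂F/∂y = 6x^2 + 3y^2.

Since d/dx[F] = ∂F/∂x + (∂F/∂y)·y' = 0, solve for y':
  (∂F/∂y)·y' = -∂F/∂x
  dy/dx = -(∂F/∂x)/(∂F/∂y) = -(12xy)/(6x^2 + 3y^2) = -4xy/(2x^2 + y^2)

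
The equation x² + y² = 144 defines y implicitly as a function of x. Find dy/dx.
Take d/dx of both sides. Since y is implicitly a function of x, the chain rule attaches a y' = dy/dx factor whenever we differentiate through y.

Set F(x, y) = (left side) − (right side), so the curve is F = 0. Differentiating each term of F:
  d/dx[x^2] = 2x
  d/dx[y^2] = 2y·y'
  d/dx[-144] = 0

Collecting, the y'-free part is the partial derivative in x and the y' coefficient is the partial derivative in y:
  ∂F/∂x = 2x
  ∂F/∂y = 2y

so d/dx[F(x, y(x))] = ∂F/∂x + (∂F/∂y)·y' = 0. Rearranging,
  dy/dx = -(∂F/∂x)/(∂F/∂y) = -(2x)/(2y) = -x/y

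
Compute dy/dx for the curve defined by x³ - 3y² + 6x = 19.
Differentiate both sides with respect to x, treating y as y(x). By the chain rule, any term containing y contributes a factor of y' = dy/dx when we differentiate it.

Move every term to one side and write the relation as F(x, y) = 0. Term by term,
  d/dx[x^3] = 3x^2
  d/dx[6x] = 6
  d/dx[-3y^2] = -6y·y'
  d/dx[-19] = 0

The pieces without y' make up ∂F/∂x and the coefficient of y' is ∂F/∂y:
  ∂F/∂x = 3x^2 + 6,
  ∂F/∂y = -6y.

Since d/dx[F] = ∂F/∂x + (∂F/∂y)·y' = 0, solve for y':
  (∂F/∂y)·y' = -∂F/∂x
  dy/dx = -(∂F/∂x)/(∂F/∂y) = -(3x^2 + 6)/(-6y) = (x^2 + 2)/(2y)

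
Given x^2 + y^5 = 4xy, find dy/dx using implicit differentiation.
Apply d/dx to both sides, remembering that y depends on x. Each occurrence of y therefore brings in a y' = dy/dx via the chain rule.

With F(x, y) equal to the left-hand side minus the right, differentiate F term by term:
  d/dx[x^2] = 2x
  d/dx[-4xy] = -4x·y' - 4y
  d/dx[y^5] = 5y^4·y'
Adding these up, d/dx[F] = 0 becomes
  (2x - 4y) + (-4x + 5y^4)·y' = 0,
so isolating y',
  dy/dx = -(2x - 4y)/(-4x + 5y^4) = 2(x - 2y)/(4x - 5y^4)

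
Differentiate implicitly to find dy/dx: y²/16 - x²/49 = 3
Apply d/dx to both sides, remembering that y depends on x. Each occurrence of y therefore brings in a y' = dy/dx via the chain rule.

With F(x, y) equal to the left-hand side minus the right, differentiate F term by term:
  d/dx[-x^2/49] = -2x/49
  d/dx[y^2/16] = y·y'/8
  d/dx[-3] = 0
Adding these up, d/dx[F] = 0 becomes
  (-2x/49) + (y/8)·y' = 0,
so isolating y',
  dy/dx = -(-2x/49)/(y/8) = 16x/(49y)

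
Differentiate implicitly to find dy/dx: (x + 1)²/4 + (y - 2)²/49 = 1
Take d/dx of both sides. Since y is implicitly a function of x, the chain rule attaches a y' = dy/dx factor whenever we differentiate through y.

Set F(x, y) = (left side) − (right side), so the curve is F = 0. Differentiating each term of F:
  d/dx[(x + 1)^2/4] = x/2 + 1/2
  d/dx[(y - 2)^2/49] = 2·y'(y - 2)/49
  d/dx[-1] = 0

Collecting, the y'-free part is the partial derivative in x and the y' coefficient is the partial derivative in y:
  ∂F/∂x = x/2 + 1/2
  ∂F/∂y = 2y/49 - 4/49

so d/dx[F(x, y(x))] = ∂F/∂x + (∂F/∂y)·y' = 0. Rearranging,
  dy/dx = -(∂F/∂x)/(∂F/∂y) = -(x/2 + 1/2)/(2y/49 - 4/49)
        = -((x + 1)/2)/(2(y - 2)/49) = 49(-x - 1)/(4(y - 2))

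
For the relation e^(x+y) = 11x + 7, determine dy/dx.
Apply d/dx to both sides, remembering that y depends on x. Each occurrence of y therefore brings in a y' = dy/dx via the chain rule.

With F(x, y) equal to the left-hand side minus the right, differentiate F term by term:
  d/dx[-11x] = -11
  d/dx[e^(x + y)] = (y' + 1)·e^(x + y)
  d/dx[-7] = 0
Adding these up, d/dx[F] = 0 becomes
  (e^(x + y) - 11) + (e^(x + y))·y' = 0,
so isolating y',
  dy/dx = -(e^(x + y) - 11)/(e^(x + y)) = 11e^(-x - y) - 1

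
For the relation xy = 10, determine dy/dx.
Take d/dx of both sides. Since y is implicitly a function of x, the chain rule attaches a y' = dy/dx factor whenever we differentiate through y.

Set F(x, y) = (left side) − (right side), so the curve is F = 0. Differentiating each term of F:
  d/dx[xy] = x·y' + y
  d/dx[-10] = 0

Collecting, the y'-free part is the partial derivative in x and the y' coefficient is the partial derivative in y:
  ∂F/∂x = y
  ∂F/∂y = x

so d/dx[F(x, y(x))] = ∂F/∂x + (∂F/∂y)·y' = 0. Rearranging,
  dy/dx = -(∂F/∂x)/(∂F/∂y) = -(y)/(x) = -y/x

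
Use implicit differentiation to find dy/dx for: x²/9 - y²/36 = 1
Take d/dx of both sides. Since y is implicitly a function of x, the chain rule attaches a y' = dy/dx factor whenever we differentiate through y.

Set F(x, y) = (left side) − (right side), so the curve is F = 0. Differentiating each term of F:
  d/dx[x^2/9] = 2x/9
  d/dx[-y^2/36] = -y·y'/18
  d/dx[-1] = 0

Collecting, the y'-free part is the partial derivative in x and the y' coefficient is the partial derivative in y:
  ∂F/∂x = 2x/9
  ∂F/∂y = -y/18

so d/dx[F(x, y(x))] = ∂F/∂x + (∂F/∂y)·y' = 0. Rearranging,
  dy/dx = -(∂F/∂x)/(∂F/∂y) = -(2x/9)/(-y/18) = 4x/y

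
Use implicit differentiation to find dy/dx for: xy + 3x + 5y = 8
Take d/dx of both sides. Since y is implicitly a function of x, the chain rule attaches a y' = dy/dx factor whenever we differentiate through y.

Set F(x, y) = (left side) − (right side), so the curve is F = 0. Differentiating each term of F:
  d/dx[xy] = x·y' + y
  d/dx[3x] = 3
  d/dx[5y] = 5·y'
  d/dx[-8] = 0

Collecting, the y'-free part is the partial derivative in x and the y' coefficient is the partial derivative in y:
  ∂F/∂x = y + 3
  ∂F/∂y = x + 5

so d/dx[F(x, y(x))] = ∂F/∂x + (∂F/∂y)·y' = 0. Rearranging,
  dy/dx = -(∂F/∂x)/(∂F/∂y) = -(y + 3)/(x + 5) = (-y - 3)/(x + 5)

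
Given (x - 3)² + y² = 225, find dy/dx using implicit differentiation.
Differentiate the relation implicitly: treat y = y(x) and apply the chain rule, so every y-derivative picks up a y' = dy/dx factor.

With everything moved to the left-hand side, differentiate term by term:
  d/dx[y^2] = 2y·y'
  d/dx[(x - 3)^2] = 2x - 6
  d/dx[-225] = 0

Separating the contributions that come from x directly and those that come through y:
  without y':      2x - 6
  multiplying y':  2y

so (2x - 6) + (2y)·y' = 0, and therefore
  dy/dx = -(2x - 6)/(2y) = (3 - x)/y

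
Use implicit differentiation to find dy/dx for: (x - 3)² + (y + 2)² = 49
Take d/dx of both sides. Since y is implicitly a function of x, the chain rule attaches a y' = dy/dx factor whenever we differentiate through y.

Set F(x, y) = (left side) − (right side), so the curve is F = 0. Differentiating each term of F:
  d/dx[(x - 3)^2] = 2x - 6
  d/dx[(y + 2)^2] = 2·y'(y + 2)
  d/dx[-49] = 0

Collecting, the y'-free part is the partial derivative in x and the y' coefficient is the partial derivative in y:
  ∂F/∂x = 2x - 6
  ∂F/∂y = 2y + 4

so d/dx[F(x, y(x))] = ∂F/∂x + (∂F/∂y)·y' = 0. Rearranging,
  dy/dx = -(∂F/∂x)/(∂F/∂y) = -(2x - 6)/(2y + 4) = (3 - x)/(y + 2)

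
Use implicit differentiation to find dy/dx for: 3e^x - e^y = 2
Apply d/dx to both sides, remembering that y depends on x. Each occurrence of y therefore brings in a y' = dy/dx via the chain rule.

With F(x, y) equal to the left-hand side minus the right, differentiate F term by term:
  d/dx[3e^(x)] = 3e^(x)
  d/dx[-e^(y)] = -y'·e^(y)
  d/dx[-2] = 0
Adding these up, d/dx[F] = 0 becomes
  (3e^(x)) + (-e^(y))·y' = 0,
so isolating y',
  dy/dx = -(3e^(x))/(-e^(y)) = 3e^(x - y)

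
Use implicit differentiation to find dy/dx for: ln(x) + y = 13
Differentiate the relation implicitly: treat y = y(x) and apply the chain rule, so every y-derivative picks up a y' = dy/dx factor.

With everything moved to the left-hand side, differentiate term by term:
  d/dx[y] = y'
  d/dx[ln(x)] = 1/x
  d/dx[-13] = 0

Separating the contributions that come from x directly and those that come through y:
  without y':      1/x
  multiplying y':  1

so (1/x) + (1)·y' = 0, and therefore
  dy/dx = -(1/x)/(1) = -1/x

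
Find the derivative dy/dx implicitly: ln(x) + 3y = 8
Differentiate the relation implicitly: treat y = y(x) and apply the chain rule, so every y-derivative picks up a y' = dy/dx factor.

With everything moved to the left-hand side, differentiate term by term:
  d/dx[3y] = 3·y'
  d/dx[ln(x)] = 1/x
  d/dx[-8] = 0

Separating the contributions that come from x directly and those that come through y:
  without y':      1/x
  multiplying y':  3

so (1/x) + (3)·y' = 0, and therefore
  dy/dx = -(1/x)/(3) = -1/(3x)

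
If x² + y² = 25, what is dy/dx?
Differentiate both sides with respect to x, treating y as y(x). By the chain rule, any term containing y contributes a factor of y' = dy/dx when we differentiate it.

Move every term to one side and write the relation as F(x, y) = 0. Term by term,
  d/dx[x^2] = 2x
  d/dx[y^2] = 2y·y'
  d/dx[-25] = 0

The pieces without y' make up ∂F/∂x and the coefficient of y' is ∂F/∂y:
  ∂F/∂x = 2x,
  ∂F/∂y = 2y.

Since d/dx[F] = ∂F/∂x + (∂F/∂y)·y' = 0, solve for y':
  (∂F/∂y)·y' = -∂F/∂x
  dy/dx = -(∂F/∂x)/(∂F/∂y) = -(2x)/(2y) = -x/y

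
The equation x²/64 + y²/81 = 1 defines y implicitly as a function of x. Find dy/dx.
Apply d/dx to both sides, remembering that y depends on x. Each occurrence of y therefore brings in a y' = dy/dx via the chain rule.

With F(x, y) equal to the left-hand side minus the right, differentiate F term by term:
  d/dx[x^2/64] = x/32
  d/dx[y^2/81] = 2y·y'/81
  d/dx[-1] = 0
Adding these up, d/dx[F] = 0 becomes
  (x/32) + (2y/81)·y' = 0,
so isolating y',
  dy/dx = -(x/32)/(2y/81) = -81x/(64y)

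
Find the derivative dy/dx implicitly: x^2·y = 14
Apply d/dx to both sides, remembering that y depends on x. Each occurrence of y therefore brings in a y' = dy/dx via the chain rule.

With F(x, y) equal to the left-hand side minus the right, differentiate F term by term:
  d/dx[x^2y] = x^2·y' + 2xy
  d/dx[-14] = 0
Adding these up, d/dx[F] = 0 becomes
  (2xy) + (x^2)·y' = 0,
so isolating y',
  dy/dx = -(2xy)/(x^2) = -2y/x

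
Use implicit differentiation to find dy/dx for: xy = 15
Differentiate both sides with respect to x, treating y as y(x). By the chain rule, any term containing y contributes a factor of y' = dy/dx when we differentiate it.

Move every term to one side and write the relation as F(x, y) = 0. Term by term,
  d/dx[xy] = x·y' + y
  d/dx[-15] = 0

The pieces without y' make up ∂F/∂x and the coefficient of y' is ∂F/∂y:
  ∂F/∂x = y,
  ∂F/∂y = x.

Since d/dx[F] = ∂F/∂x + (∂F/∂y)·y' = 0, solve for y':
  (∂F/∂y)·y' = -∂F/∂x
  dy/dx = -(∂F/∂x)/(∂F/∂y) = -(y)/(x) = -y/x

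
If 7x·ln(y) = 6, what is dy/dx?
Take d/dx of both sides. Since y is implicitly a function of x, the chain rule attaches a y' = dy/dx factor whenever we differentiate through y.

Set F(x, y) = (left side) − (right side), so the curve is F = 0. Differentiating each term of F:
  d/dx[7x·ln(y)] = 7x·y'/y + 7ln(y)
  d/dx[-6] = 0

Collecting, the y'-free part is the partial derivative in x and the y' coefficient is the partial derivative in y:
  ∂F/∂x = 7ln(y)
  ∂F/∂y = 7x/y

so d/dx[F(x, y(x))] = ∂F/∂x + (∂F/∂y)·y' = 0. Rearranging,
  dy/dx = -(∂F/∂x)/(∂F/∂y) = -(7ln(y))/(7x/y) = -y·ln(y)/x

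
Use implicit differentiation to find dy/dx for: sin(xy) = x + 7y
Apply d/dx to both sides, remembering that y depends on x. Each occurrence of y therefore brings in a y' = dy/dx via the chain rule.

With F(x, y) equal to the left-hand side minus the right, differentiate F term by term:
  d/dx[-x] = -1
  d/dx[-7y] = -7·y'
  d/dx[sin(xy)] = (x·y' + y)·cos(xy)
Adding these up, d/dx[F] = 0 becomes
  (y·cos(xy) - 1) + (x·cos(xy) - 7)·y' = 0,
so isolating y',
  dy/dx = -(y·cos(xy) - 1)/(x·cos(xy) - 7) = (-y·cos(xy) + 1)/(x·cos(xy) - 7)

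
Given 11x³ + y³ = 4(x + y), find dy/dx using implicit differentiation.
Differentiate the relation implicitly: treat y = y(x) and apply the chain rule, so every y-derivative picks up a y' = dy/dx factor.

With everything moved to the left-hand side, differentiate term by term:
  d/dx[11x^3] = 33x^2
  d/dx[-4x] = -4
  d/dx[y^3] = 3y^2·y'
  d/dx[-4y] = -4·y'

Separating the contributions that come from x directly and those that come through y:
  without y':      33x^2 - 4
  multiplying y':  3y^2 - 4

so (33x^2 - 4) + (3y^2 - 4)·y' = 0, and therefore
  dy/dx = -(33x^2 - 4)/(3y^2 - 4) = (4 - 33x^2)/(3y^2 - 4)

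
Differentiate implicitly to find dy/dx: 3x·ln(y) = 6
Apply d/dx to both sides, remembering that y depends on x. Each occurrence of y therefore brings in a y' = dy/dx via the chain rule.

With F(x, y) equal to the left-hand side minus the right, differentiate F term by term:
  d/dx[3x·ln(y)] = 3x·y'/y + 3ln(y)
  d/dx[-6] = 0
Adding these up, d/dx[F] = 0 becomes
  (3ln(y)) + (3x/y)·y' = 0,
so isolating y',
  dy/dx = -(3ln(y))/(3x/y) = -y·ln(y)/x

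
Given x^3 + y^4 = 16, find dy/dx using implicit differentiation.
Differentiate both sides with respect to x, treating y as y(x). By the chain rule, any term containing y contributes a factor of y' = dy/dx when we differentiate it.

Move every term to one side and write the relation as F(x, y) = 0. Term by term,
  d/dx[x^3] = 3x^2
  d/dx[y^4] = 4y^3·y'
  d/dx[-16] = 0

The pieces without y' make up ∂F/∂x and the coefficient of y' is ∂F/∂y:
  ∂F/∂x = 3x^2,
  ∂F/∂y = 4y^3.

Since d/dx[F] = ∂F/∂x + (∂F/∂y)·y' = 0, solve for y':
  (∂F/∂y)·y' = -∂F/∂x
  dy/dx = -(∂F/∂x)/(∂F/∂y) = -(3x^2)/(4y^3) = -3x^2/(4y^3)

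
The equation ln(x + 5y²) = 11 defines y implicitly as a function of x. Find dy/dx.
Differentiate the relation implicitly: treat y = y(x) and apply the chain rule, so every y-derivative picks up a y' = dy/dx factor.

With everything moved to the left-hand side, differentiate term by term:
  d/dx[ln(x + 5y^2)] = (10y·y' + 1)/(x + 5y^2)
  d/dx[-11] = 0

Separating the contributions that come from x directly and those that come through y:
  without y':      1/(x + 5y^2)
  multiplying y':  10y/(x + 5y^2)

so (1/(x + 5y^2)) + (10y/(x + 5y^2))·y' = 0, and therefore
  dy/dx = -(1/(x + 5y^2))/(10y/(x + 5y^2)) = -1/(10y)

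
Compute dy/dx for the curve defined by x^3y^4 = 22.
Differentiate both sides with respect to x, treating y as y(x). By the chain rule, any term containing y contributes a factor of y' = dy/dx when we differentiate it.

Move every term to one side and write the relation as F(x, y) = 0. Term by term,
  d/dx[x^3y^4] = 4x^3y^3·y' + 3x^2y^4
  d/dx[-22] = 0

The pieces without y' make up ∂F/∂x and the coefficient of y' is ∂F/∂y:
  ∂F/∂x = 3x^2y^4,
  ∂F/∂y = 4x^3y^3.

Since d/dx[F] = ∂F/∂x + (∂F/∂y)·y' = 0, solve for y':
  (∂F/∂y)·y' = -∂F/∂x
  dy/dx = -(∂F/∂x)/(∂F/∂y) = -(3x^2y^4)/(4x^3y^3) = -3y/(4x)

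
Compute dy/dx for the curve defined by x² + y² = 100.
Differentiate the relation implicitly: treat y = y(x) and apply the chain rule, so every y-derivative picks up a y' = dy/dx factor.

With everything moved to the left-hand side, differentiate term by term:
  d/dx[x^2] = 2x
  d/dx[y^2] = 2y·y'
  d/dx[-100] = 0

Separating the contributions that come from x directly and those that come through y:
  without y':      2x
  multiplying y':  2y

so (2x) + (2y)·y' = 0, and therefore
  dy/dx = -(2x)/(2y) = -x/y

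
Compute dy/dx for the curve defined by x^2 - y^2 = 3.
Differentiate both sides with respect to x, treating y as y(x). By the chain rule, any term containing y contributes a factor of y' = dy/dx when we differentiate it.

Move every term to one side and write the relation as F(x, y) = 0. Term by term,
  d/dx[x^2] = 2x
  d/dx[-y^2] = -2y·y'
  d/dx[-3] = 0

The pieces without y' make up ∂F/∂x and the coefficient of y' is ∂F/∂y:
  ∂F/∂x = 2x,
  ∂F/∂y = -2y.

Since d/dx[F] = ∂F/∂x + (∂F/∂y)·y' = 0, solve for y':
  (∂F/∂y)·y' = -∂F/∂x
  dy/dx = -(∂F/∂x)/(∂F/∂y) = -(2x)/(-2y) = x/y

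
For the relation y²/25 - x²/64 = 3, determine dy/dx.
Apply d/dx to both sides, remembering that y depends on x. Each occurrence of y therefore brings in a y' = dy/dx via the chain rule.

With F(x, y) equal to the left-hand side minus the right, differentiate F term by term:
  d/dx[-x^2/64] = -x/32
  d/dx[y^2/25] = 2y·y'/25
  d/dx[-3] = 0
Adding these up, d/dx[F] = 0 becomes
  (-x/32) + (2y/25)·y' = 0,
so isolating y',
  dy/dx = -(-x/32)/(2y/25) = 25x/(64y)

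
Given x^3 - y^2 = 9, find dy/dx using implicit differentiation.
Differentiate the relation implicitly: treat y = y(x) and apply the chain rule, so every y-derivative picks up a y' = dy/dx factor.

With everything moved to the left-hand side, differentiate term by term:
  d/dx[x^3] = 3x^2
  d/dx[-y^2] = -2y·y'
  d/dx[-9] = 0

Separating the contributions that come from x directly and those that come through y:
  without y':      3x^2
  multiplying y':  -2y

so (3x^2) + (-2y)·y' = 0, and therefore
  dy/dx = -(3x^2)/(-2y) = 3x^2/(2y)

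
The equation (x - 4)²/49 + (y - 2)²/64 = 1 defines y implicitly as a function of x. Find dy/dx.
Differentiate the relation implicitly: treat y = y(x) and apply the chain rule, so every y-derivative picks up a y' = dy/dx factor.

With everything moved to the left-hand side, differentiate term by term:
  d/dx[(x - 4)^2/49] = 2x/49 - 8/49
  d/dx[(y - 2)^2/64] = y'(y - 2)/32
  d/dx[-1] = 0

Separating the contributions that come from x directly and those that come through y:
  without y':      2x/49 - 8/49
  multiplying y':  y/32 - 1/16

so (2x/49 - 8/49) + (y/32 - 1/16)·y' = 0, and therefore
  dy/dx = -(2x/49 - 8/49)/(y/32 - 1/16)
        = -(2(x - 4)/49)/((y - 2)/32) = 64(4 - x)/(49(y - 2))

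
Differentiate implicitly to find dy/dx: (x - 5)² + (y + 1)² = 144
Take d/dx of both sides. Since y is implicitly a function of x, the chain rule attaches a y' = dy/dx factor whenever we differentiate through y.

Set F(x, y) = (left side) − (right side), so the curve is F = 0. Differentiating each term of F:
  d/dx[(x - 5)^2] = 2x - 10
  d/dx[(y + 1)^2] = 2·y'(y + 1)
  d/dx[-144] = 0

Collecting, the y'-free part is the partial derivative in x and the y' coefficient is the partial derivative in y:
  ∂F/∂x = 2x - 10
  ∂F/∂y = 2y + 2

so d/dx[F(x, y(x))] = ∂F/∂x + (∂F/∂y)·y' = 0. Rearranging,
  dy/dx = -(∂F/∂x)/(∂F/∂y) = -(2x - 10)/(2y + 2) = (5 - x)/(y + 1)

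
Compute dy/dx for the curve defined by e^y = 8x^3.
Differentiate the relation implicitly: treat y = y(x) and apply the chain rule, so every y-derivative picks up a y' = dy/dx factor.

With everything moved to the left-hand side, differentiate term by term:
  d/dx[-8x^3] = -24x^2
  d/dx[e^(y)] = y'·e^(y)

Separating the contributions that come from x directly and those that come through y:
  without y':      -24x^2
  multiplying y':  e^(y)

so (-24x^2) + (e^(y))·y' = 0, and therefore
  dy/dx = -(-24x^2)/(e^(y)) = 24x^2e^(-y)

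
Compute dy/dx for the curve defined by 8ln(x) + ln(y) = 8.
Apply d/dx to both sides, remembering that y depends on x. Each occurrence of y therefore brings in a y' = dy/dx via the chain rule.

With F(x, y) equal to the left-hand side minus the right, differentiate F term by term:
  d/dx[8ln(x)] = 8/x
  d/dx[ln(y)] = y'/y
  d/dx[-8] = 0
Adding these up, d/dx[F] = 0 becomes
  (8/x) + (1/y)·y' = 0,
so isolating y',
  dy/dx = -(8/x)/(1/y) = -8y/x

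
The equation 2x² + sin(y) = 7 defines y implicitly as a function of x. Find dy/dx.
Differentiate both sides with respect to x, treating y as y(x). By the chain rule, any term containing y contributes a factor of y' = dy/dx when we differentiate it.

Move every term to one side and write the relation as F(x, y) = 0. Term by term,
  d/dx[2x^2] = 4x
  d/dx[sin(y)] = y'·cos(y)
  d/dx[-7] = 0

The pieces without y' make up ∂F/∂x and the coefficient of y' is ∂F/∂y:
  ∂F/∂x = 4x,
  ∂F/∂y = cos(y).

Since d/dx[F] = ∂F/∂x + (∂F/∂y)·y' = 0, solve for y':
  (∂F/∂y)·y' = -∂F/∂x
  dy/dx = -(∂F/∂x)/(∂F/∂y) = -(4x)/(cos(y)) = -4x/cos(y)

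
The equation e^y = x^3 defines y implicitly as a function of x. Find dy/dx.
Take d/dx of both sides. Since y is implicitly a function of x, the chain rule attaches a y' = dy/dx factor whenever we differentiate through y.

Set F(x, y) = (left side) − (right side), so the curve is F = 0. Differentiating each term of F:
  d/dx[-x^3] = -3x^2
  d/dx[e^(y)] = y'·e^(y)

Collecting, the y'-free part is the partial derivative in x and the y' coefficient is the partial derivative in y:
  ∂F/∂x = -3x^2
  ∂F/∂y = e^(y)

so d/dx[F(x, y(x))] = ∂F/∂x + (∂F/∂y)·y' = 0. Rearranging,
  dy/dx = -(∂F/∂x)/(∂F/∂y) = -(-3x^2)/(e^(y)) = 3x^2e^(-y)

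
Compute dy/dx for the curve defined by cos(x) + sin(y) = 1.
Apply d/dx to both sides, remembering that y depends on x. Each occurrence of y therefore brings in a y' = dy/dx via the chain rule.

With F(x, y) equal to the left-hand side minus the right, differentiate F term by term:
  d/dx[sin(y)] = y'·cos(y)
  d/dx[cos(x)] = -sin(x)
  d/dx[-1] = 0
Adding these up, d/dx[F] = 0 becomes
  (-sin(x)) + (cos(y))·y' = 0,
so isolating y',
  dy/dx = -(-sin(x))/(cos(y)) = sin(x)/cos(y)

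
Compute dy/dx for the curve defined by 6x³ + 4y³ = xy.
Apply d/dx to both sides, remembering that y depends on x. Each occurrence of y therefore brings in a y' = dy/dx via the chain rule.

With F(x, y) equal to the left-hand side minus the right, differentiate F term by term:
  d/dx[6x^3] = 18x^2
  d/dx[-xy] = -x·y' - y
  d/dx[4y^3] = 12y^2·y'
Adding these up, d/dx[F] = 0 becomes
  (18x^2 - y) + (-x + 12y^2)·y' = 0,
so isolating y',
  dy/dx = -(18x^2 - y)/(-x + 12y^2) = (18x^2 - y)/(x - 12y^2)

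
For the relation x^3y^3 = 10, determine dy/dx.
Differentiate the relation implicitly: treat y = y(x) and apply the chain rule, so every y-derivative picks up a y' = dy/dx factor.

With everything moved to the left-hand side, differentiate term by term:
  d/dx[x^3y^3] = 3x^3y^2·y' + 3x^2y^3
  d/dx[-10] = 0

Separating the contributions that come from x directly and those that come through y:
  without y':      3x^2y^3
  multiplying y':  3x^3y^2

so (3x^2y^3) + (3x^3y^2)·y' = 0, and therefore
  dy/dx = -(3x^2y^3)/(3x^3y^2) = -y/x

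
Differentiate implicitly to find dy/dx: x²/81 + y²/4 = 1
Differentiate the relation implicitly: treat y = y(x) and apply the chain rule, so every y-derivative picks up a y' = dy/dx factor.

With everything moved to the left-hand side, differentiate term by term:
  d/dx[x^2/81] = 2x/81
  d/dx[y^2/4] = y·y'/2
  d/dx[-1] = 0

Separating the contributions that come from x directly and those that come through y:
  without y':      2x/81
  multiplying y':  y/2

so (2x/81) + (y/2)·y' = 0, and therefore
  dy/dx = -(2x/81)/(y/2) = -4x/(81y)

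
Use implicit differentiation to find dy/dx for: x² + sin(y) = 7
Apply d/dx to both sides, remembering that y depends on x. Each occurrence of y therefore brings in a y' = dy/dx via the chain rule.

With F(x, y) equal to the left-hand side minus the right, differentiate F term by term:
  d/dx[x^2] = 2x
  d/dx[sin(y)] = y'·cos(y)
  d/dx[-7] = 0
Adding these up, d/dx[F] = 0 becomes
  (2x) + (cos(y))·y' = 0,
so isolating y',
  dy/dx = -(2x)/(cos(y)) = -2x/cos(y)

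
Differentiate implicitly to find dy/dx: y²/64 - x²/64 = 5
Differentiate the relation implicitly: treat y = y(x) and apply the chain rule, so every y-derivative picks up a y' = dy/dx factor.

With everything moved to the left-hand side, differentiate term by term:
  d/dx[-x^2/64] = -x/32
  d/dx[y^2/64] = y·y'/32
  d/dx[-5] = 0

Separating the contributions that come from x directly and those that come through y:
  without y':      -x/32
  multiplying y':  y/32

so (-x/32) + (y/32)·y' = 0, and therefore
  dy/dx = -(-x/32)/(y/32) = x/y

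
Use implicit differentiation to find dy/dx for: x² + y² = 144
Apply d/dx to both sides, remembering that y depends on x. Each occurrence of y therefore brings in a y' = dy/dx via the chain rule.

With F(x, y) equal to the left-hand side minus the right, differentiate F term by term:
  d/dx[x^2] = 2x
  d/dx[y^2] = 2y·y'
  d/dx[-144] = 0
Adding these up, d/dx[F] = 0 becomes
  (2x) + (2y)·y' = 0,
so isolating y',
  dy/dx = -(2x)/(2y) = -x/y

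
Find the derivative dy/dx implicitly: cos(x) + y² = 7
Take d/dx of both sides. Since y is implicitly a function of x, the chain rule attaches a y' = dy/dx factor whenever we differentiate through y.

Set F(x, y) = (left side) − (right side), so the curve is F = 0. Differentiating each term of F:
  d/dx[y^2] = 2y·y'
  d/dx[cos(x)] = -sin(x)
  d/dx[-7] = 0

Collecting, the y'-free part is the partial derivative in x and the y' coefficient is the partial derivative in y:
  ∂F/∂x = -sin(x)
  ∂F/∂y = 2y

so d/dx[F(x, y(x))] = ∂F/∂x + (∂F/∂y)·y' = 0. Rearranging,
  dy/dx = -(∂F/∂x)/(∂F/∂y) = -(-sin(x))/(2y) = sin(x)/(2y)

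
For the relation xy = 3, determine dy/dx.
Differentiate both sides with respect to x, treating y as y(x). By the chain rule, any term containing y contributes a factor of y' = dy/dx when we differentiate it.

Move every term to one side and write the relation as F(x, y) = 0. Term by term,
  d/dx[xy] = x·y' + y
  d/dx[-3] = 0

The pieces without y' make up ∂F/∂x and the coefficient of y' is ∂F/∂y:
  ∂F/∂x = y,
  ∂F/∂y = x.

Since d/dx[F] = ∂F/∂x + (∂F/∂y)·y' = 0, solve for y':
  (∂F/∂y)·y' = -∂F/∂x
  dy/dx = -(∂F/∂x)/(∂F/∂y) = -(y)/(x) = -y/x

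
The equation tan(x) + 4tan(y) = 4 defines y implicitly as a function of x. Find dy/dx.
Apply d/dx to both sides, remembering that y depends on x. Each occurrence of y therefore brings in a y' = dy/dx via the chain rule.

With F(x, y) equal to the left-hand side minus the right, differentiate F term by term:
  d/dx[tan(x)] = tan(x)^2 + 1
  d/dx[4tan(y)] = 4·y'(tan(y)^2 + 1)
  d/dx[-4] = 0
Adding these up, d/dx[F] = 0 becomes
  (tan(x)^2 + 1) + (4tan(y)^2 + 4)·y' = 0,
so isolating y',
  dy/dx = -(tan(x)^2 + 1)/(4tan(y)^2 + 4) = -cos(y)^2/(4cos(x)^2)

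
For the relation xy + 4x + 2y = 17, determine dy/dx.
Take d/dx of both sides. Since y is implicitly a function of x, the chain rule attaches a y' = dy/dx factor whenever we differentiate through y.

Set F(x, y) = (left side) − (right side), so the curve is F = 0. Differentiating each term of F:
  d/dx[xy] = x·y' + y
  d/dx[4x] = 4
  d/dx[2y] = 2·y'
  d/dx[-17] = 0

Collecting, the y'-free part is the partial derivative in x and the y' coefficient is the partial derivative in y:
  ∂F/∂x = y + 4
  ∂F/∂y = x + 2

so d/dx[F(x, y(x))] = ∂F/∂x + (∂F/∂y)·y' = 0. Rearranging,
  dy/dx = -(∂F/∂x)/(∂F/∂y) = -(y + 4)/(x + 2) = (-y - 4)/(x + 2)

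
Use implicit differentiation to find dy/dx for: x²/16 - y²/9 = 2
Apply d/dx to both sides, remembering that y depends on x. Each occurrence of y therefore brings in a y' = dy/dx via the chain rule.

With F(x, y) equal to the left-hand side minus the right, differentiate F term by term:
  d/dx[x^2/16] = x/8
  d/dx[-y^2/9] = -2y·y'/9
  d/dx[-2] = 0
Adding these up, d/dx[F] = 0 becomes
  (x/8) + (-2y/9)·y' = 0,
so isolating y',
  dy/dx = -(x/8)/(-2y/9) = 9x/(16y)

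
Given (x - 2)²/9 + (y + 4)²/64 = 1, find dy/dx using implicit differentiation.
Take d/dx of both sides. Since y is implicitly a function of x, the chain rule attaches a y' = dy/dx factor whenever we differentiate through y.

Set F(x, y) = (left side) − (right side), so the curve is F = 0. Differentiating each term of F:
  d/dx[(x - 2)^2/9] = 2x/9 - 4/9
  d/dx[(y + 4)^2/64] = y'(y + 4)/32
  d/dx[-1] = 0

Collecting, the y'-free part is the partial derivative in x and the y' coefficient is the partial derivative in y:
  ∂F/∂x = 2x/9 - 4/9
  ∂F/∂y = y/32 + 1/8

so d/dx[F(x, y(x))] = ∂F/∂x + (∂F/∂y)·y' = 0. Rearranging,
  dy/dx = -(∂F/∂x)/(∂F/∂y) = -(2x/9 - 4/9)/(y/32 + 1/8)
        = -(2(x - 2)/9)/((y + 4)/32) = 64(2 - x)/(9(y + 4))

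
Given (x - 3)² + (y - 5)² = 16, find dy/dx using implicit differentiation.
Differentiate the relation implicitly: treat y = y(x) and apply the chain rule, so every y-derivative picks up a y' = dy/dx factor.

With everything moved to the left-hand side, differentiate term by term:
  d/dx[(x - 3)^2] = 2x - 6
  d/dx[(y - 5)^2] = 2·y'(y - 5)
  d/dx[-16] = 0

Separating the contributions that come from x directly and those that come through y:
  without y':      2x - 6
  multiplying y':  2y - 10

so (2x - 6) + (2y - 10)·y' = 0, and therefore
  dy/dx = -(2x - 6)/(2y - 10) = (3 - x)/(y - 5)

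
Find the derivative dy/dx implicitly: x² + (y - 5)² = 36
Apply d/dx to both sides, remembering that y depends on x. Each occurrence of y therefore brings in a y' = dy/dx via the chain rule.

With F(x, y) equal to the left-hand side minus the right, differentiate F term by term:
  d/dx[x^2] = 2x
  d/dx[(y - 5)^2] = 2·y'(y - 5)
  d/dx[-36] = 0
Adding these up, d/dx[F] = 0 becomes
  (2x) + (2y - 10)·y' = 0,
so isolating y',
  dy/dx = -(2x)/(2y - 10) = -x/(y - 5)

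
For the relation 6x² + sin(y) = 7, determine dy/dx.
Apply d/dx to both sides, remembering that y depends on x. Each occurrence of y therefore brings in a y' = dy/dx via the chain rule.

With F(x, y) equal to the left-hand side minus the right, differentiate F term by term:
  d/dx[6x^2] = 12x
  d/dx[sin(y)] = y'·cos(y)
  d/dx[-7] = 0
Adding these up, d/dx[F] = 0 becomes
  (12x) + (cos(y))·y' = 0,
so isolating y',
  dy/dx = -(12x)/(cos(y)) = -12x/cos(y)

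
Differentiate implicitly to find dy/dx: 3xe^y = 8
Apply d/dx to both sides, remembering that y depends on x. Each occurrence of y therefore brings in a y' = dy/dx via the chain rule.

With F(x, y) equal to the left-hand side minus the right, differentiate F term by term:
  d/dx[3x·e^(y)] = 3x·y'·e^(y) + 3e^(y)
  d/dx[-8] = 0
Adding these up, d/dx[F] = 0 becomes
  (3e^(y)) + (3x·e^(y))·y' = 0,
so isolating y',
  dy/dx = -(3e^(y))/(3x·e^(y)) = -1/x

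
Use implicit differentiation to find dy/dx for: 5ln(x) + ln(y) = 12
Differentiate the relation implicitly: treat y = y(x) and apply the chain rule, so every y-derivative picks up a y' = dy/dx factor.

With everything moved to the left-hand side, differentiate term by term:
  d/dx[5ln(x)] = 5/x
  d/dx[ln(y)] = y'/y
  d/dx[-12] = 0

Separating the contributions that come from x directly and those that come through y:
  without y':      5/x
  multiplying y':  1/y

so (5/x) + (1/y)·y' = 0, and therefore
  dy/dx = -(5/x)/(1/y) = -5y/x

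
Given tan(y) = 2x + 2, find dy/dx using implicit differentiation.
Take d/dx of both sides. Since y is implicitly a function of x, the chain rule attaches a y' = dy/dx factor whenever we differentiate through y.

Set F(x, y) = (left side) − (right side), so the curve is F = 0. Differentiating each term of F:
  d/dx[-2x] = -2
  d/dx[tan(y)] = y'(tan(y)^2 + 1)
  d/dx[-2] = 0

Collecting, the y'-free part is the partial derivative in x and the y' coefficient is the partial derivative in y:
  ∂F/∂x = -2
  ∂F/∂y = tan(y)^2 + 1

so d/dx[F(x, y(x))] = ∂F/∂x + (∂F/∂y)·y' = 0. Rearranging,
  dy/dx = -(∂F/∂x)/(∂F/∂y) = -(-2)/(tan(y)^2 + 1) = 2cos(y)^2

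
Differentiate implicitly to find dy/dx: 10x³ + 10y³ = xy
Differentiate both sides with respect to x, treating y as y(x). By the chain rule, any term containing y contributes a factor of y' = dy/dx when we differentiate it.

Move every term to one side and write the relation as F(x, y) = 0. Term by term,
  d/dx[10x^3] = 30x^2
  d/dx[-xy] = -x·y' - y
  d/dx[10y^3] = 30y^2·y'

The pieces without y' make up ∂F/∂x and the coefficient of y' is ∂F/∂y:
  ∂F/∂x = 30x^2 - y,
  ∂F/∂y = -x + 30y^2.

Since d/dx[F] = ∂F/∂x + (∂F/∂y)·y' = 0, solve for y':
  (∂F/∂y)·y' = -∂F/∂x
  dy/dx = -(∂F/∂x)/(∂F/∂y) = -(30x^2 - y)/(-x + 30y^2) = (30x^2 - y)/(x - 30y^2)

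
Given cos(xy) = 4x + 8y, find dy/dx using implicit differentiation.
Differentiate the relation implicitly: treat y = y(x) and apply the chain rule, so every y-derivative picks up a y' = dy/dx factor.

With everything moved to the left-hand side, differentiate term by term:
  d/dx[-4x] = -4
  d/dx[-8y] = -8·y'
  d/dx[cos(xy)] = -(x·y' + y)·sin(xy)

Separating the contributions that come from x directly and those that come through y:
  without y':      -y·sin(xy) - 4
  multiplying y':  -x·sin(xy) - 8

so (-y·sin(xy) - 4) + (-x·sin(xy) - 8)·y' = 0, and therefore
  dy/dx = -(-y·sin(xy) - 4)/(-x·sin(xy) - 8) = -(y·sin(xy) + 4)/(x·sin(xy) + 8)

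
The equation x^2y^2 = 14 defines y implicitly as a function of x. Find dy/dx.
Differentiate both sides with respect to x, treating y as y(x). By the chain rule, any term containing y contributes a factor of y' = dy/dx when we differentiate it.

Move every term to one side and write the relation as F(x, y) = 0. Term by term,
  d/dx[x^2y^2] = 2x^2y·y' + 2xy^2
  d/dx[-14] = 0

The pieces without y' make up ∂F/∂x and the coefficient of y' is ∂F/∂y:
  ∂F/∂x = 2xy^2,
  ∂F/∂y = 2x^2y.

Since d/dx[F] = ∂F/∂x + (∂F/∂y)·y' = 0, solve for y':
  (∂F/∂y)·y' = -∂F/∂x
  dy/dx = -(∂F/∂x)/(∂F/∂y) = -(2xy^2)/(2x^2y) = -y/x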